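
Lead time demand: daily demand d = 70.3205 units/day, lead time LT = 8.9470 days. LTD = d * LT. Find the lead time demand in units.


LTD = 70.3205 * 8.9470 = 629.1575

629.1575 units


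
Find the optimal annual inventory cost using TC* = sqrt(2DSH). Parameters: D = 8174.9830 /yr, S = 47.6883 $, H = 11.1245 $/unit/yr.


2*D*S*H = 8673795.8290
TC* = sqrt(8673795.8290) = 2945.1309

2945.1309 $/yr


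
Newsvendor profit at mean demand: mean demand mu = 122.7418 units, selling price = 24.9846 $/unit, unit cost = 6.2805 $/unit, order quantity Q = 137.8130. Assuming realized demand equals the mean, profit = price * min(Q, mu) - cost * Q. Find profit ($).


Sales at mu = min(137.8130, 122.7418) = 122.7418
Revenue = 24.9846 * 122.7418 = 3066.6548
Total cost = 6.2805 * 137.8130 = 865.5345
Profit = 3066.6548 - 865.5345 = 2201.1202

2201.1202 $


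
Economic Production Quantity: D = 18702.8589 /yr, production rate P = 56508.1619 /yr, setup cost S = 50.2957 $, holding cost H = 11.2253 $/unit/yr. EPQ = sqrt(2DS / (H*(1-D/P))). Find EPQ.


1 - D/P = 1 - 0.3310 = 0.6690
H*(1-D/P) = 7.5100
2DS = 1881346.7608
EPQ = sqrt(250512.4712) = 500.5122

500.5122 units


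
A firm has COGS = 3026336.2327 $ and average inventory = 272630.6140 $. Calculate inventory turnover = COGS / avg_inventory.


Turnover = 3026336.2327 / 272630.6140 = 11.1005

11.1005


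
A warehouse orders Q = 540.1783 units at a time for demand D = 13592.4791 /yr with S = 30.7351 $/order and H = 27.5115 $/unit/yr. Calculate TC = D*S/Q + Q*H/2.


Ordering cost = D*S/Q = 773.3858
Holding cost = Q*H/2 = 7430.5577
TC = 773.3858 + 7430.5577 = 8203.9434

8203.9434 $/yr


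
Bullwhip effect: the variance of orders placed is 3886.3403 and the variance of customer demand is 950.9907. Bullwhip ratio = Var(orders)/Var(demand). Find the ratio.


BW = 3886.3403 / 950.9907 = 4.0866

4.0866


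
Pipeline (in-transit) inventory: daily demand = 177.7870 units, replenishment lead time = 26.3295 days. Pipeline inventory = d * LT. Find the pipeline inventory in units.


Pipeline = 177.7870 * 26.3295 = 4681.0428

4681.0428 units


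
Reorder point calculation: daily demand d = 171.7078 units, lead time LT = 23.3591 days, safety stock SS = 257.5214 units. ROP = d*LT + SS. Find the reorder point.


d*LT = 171.7078 * 23.3591 = 4010.9397
ROP = 4010.9397 + 257.5214 = 4268.4611

4268.4611 units


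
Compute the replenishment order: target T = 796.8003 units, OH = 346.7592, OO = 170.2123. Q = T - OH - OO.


Inventory position = OH + OO = 346.7592 + 170.2123 = 516.9715
Q = 796.8003 - 516.9715 = 279.8288

279.8288 units


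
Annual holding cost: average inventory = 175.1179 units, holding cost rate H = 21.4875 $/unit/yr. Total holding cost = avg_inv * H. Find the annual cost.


Cost = 175.1179 * 21.4875 = 3762.8459

3762.8459 $/yr


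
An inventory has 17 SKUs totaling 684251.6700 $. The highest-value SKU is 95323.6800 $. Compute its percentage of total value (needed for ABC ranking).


Top item = 95323.6800
Total = 684251.6700
Percentage = 95323.6800 / 684251.6700 * 100 = 13.9311

13.9311%


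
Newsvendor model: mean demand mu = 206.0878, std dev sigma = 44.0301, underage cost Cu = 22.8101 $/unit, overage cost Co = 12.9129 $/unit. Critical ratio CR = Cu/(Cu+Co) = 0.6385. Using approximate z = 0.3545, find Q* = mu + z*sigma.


CR = Cu/(Cu+Co) = 22.8101/(22.8101+12.9129) = 0.6385
z = 0.3545
Q* = 206.0878 + 0.3545 * 44.0301 = 221.6965

221.6965 units


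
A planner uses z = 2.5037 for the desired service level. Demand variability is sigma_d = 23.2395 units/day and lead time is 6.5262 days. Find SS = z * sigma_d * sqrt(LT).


sqrt(LT) = sqrt(6.5262) = 2.5546
SS = 2.5037 * 23.2395 * 2.5546 = 148.6412

148.6412 units


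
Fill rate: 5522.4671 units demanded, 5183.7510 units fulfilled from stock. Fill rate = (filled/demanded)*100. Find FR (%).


FR = 5183.7510 / 5522.4671 * 100 = 93.8666

93.8666%


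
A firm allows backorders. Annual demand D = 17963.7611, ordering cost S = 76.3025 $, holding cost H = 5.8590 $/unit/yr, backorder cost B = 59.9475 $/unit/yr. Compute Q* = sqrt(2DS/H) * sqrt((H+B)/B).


sqrt(2DS/H) = 684.0239
sqrt((H+B)/B) = 1.0477
Q* = 684.0239 * 1.0477 = 716.6715

716.6715 units


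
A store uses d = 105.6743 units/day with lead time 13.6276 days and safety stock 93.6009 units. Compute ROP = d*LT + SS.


d*LT = 105.6743 * 13.6276 = 1440.0871
ROP = 1440.0871 + 93.6009 = 1533.6880

1533.6880 units


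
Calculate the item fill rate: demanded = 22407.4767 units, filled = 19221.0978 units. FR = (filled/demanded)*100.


FR = 19221.0978 / 22407.4767 * 100 = 85.7798

85.7798%


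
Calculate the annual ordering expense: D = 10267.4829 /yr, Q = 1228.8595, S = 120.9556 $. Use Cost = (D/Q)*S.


Number of orders = D/Q = 8.3553
Cost = 8.3553 * 120.9556 = 1010.6196

1010.6196 $/yr


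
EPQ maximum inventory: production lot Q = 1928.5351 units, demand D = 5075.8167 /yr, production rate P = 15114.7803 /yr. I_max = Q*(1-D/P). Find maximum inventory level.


D/P = 0.3358
1 - D/P = 0.6642
I_max = 1928.5351 * 0.6642 = 1280.8981

1280.8981 units


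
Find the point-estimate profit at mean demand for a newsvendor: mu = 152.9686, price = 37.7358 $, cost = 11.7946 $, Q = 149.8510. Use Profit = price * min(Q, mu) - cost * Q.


Sales at mu = min(149.8510, 152.9686) = 149.8510
Revenue = 37.7358 * 149.8510 = 5654.7474
Total cost = 11.7946 * 149.8510 = 1767.4326
Profit = 5654.7474 - 1767.4326 = 3887.3148

3887.3148 $


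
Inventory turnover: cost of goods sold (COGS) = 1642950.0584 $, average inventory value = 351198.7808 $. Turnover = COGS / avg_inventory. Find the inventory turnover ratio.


Turnover = 1642950.0584 / 351198.7808 = 4.6781

4.6781


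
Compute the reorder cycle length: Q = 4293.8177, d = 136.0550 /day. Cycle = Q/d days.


Cycle = 4293.8177 / 136.0550 = 31.5594

31.5594 days


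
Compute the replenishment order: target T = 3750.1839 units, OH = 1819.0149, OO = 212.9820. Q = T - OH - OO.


Inventory position = OH + OO = 1819.0149 + 212.9820 = 2031.9969
Q = 3750.1839 - 2031.9969 = 1718.1870

1718.1870 units


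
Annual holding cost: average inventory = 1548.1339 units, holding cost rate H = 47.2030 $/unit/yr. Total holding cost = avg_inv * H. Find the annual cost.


Cost = 1548.1339 * 47.2030 = 73076.5645

73076.5645 $/yr


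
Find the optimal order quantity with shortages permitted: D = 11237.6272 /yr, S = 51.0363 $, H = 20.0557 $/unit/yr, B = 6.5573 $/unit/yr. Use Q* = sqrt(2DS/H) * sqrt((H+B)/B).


sqrt(2DS/H) = 239.1514
sqrt((H+B)/B) = 2.0146
Q* = 239.1514 * 2.0146 = 481.7896

481.7896 units


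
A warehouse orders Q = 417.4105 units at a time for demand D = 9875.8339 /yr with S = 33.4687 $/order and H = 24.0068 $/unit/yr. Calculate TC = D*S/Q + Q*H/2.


Ordering cost = D*S/Q = 791.8615
Holding cost = Q*H/2 = 5010.3452
TC = 791.8615 + 5010.3452 = 5802.2067

5802.2067 $/yr


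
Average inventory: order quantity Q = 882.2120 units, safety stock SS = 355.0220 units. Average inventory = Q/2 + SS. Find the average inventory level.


Q/2 = 441.1060
Avg = 441.1060 + 355.0220 = 796.1280

796.1280 units


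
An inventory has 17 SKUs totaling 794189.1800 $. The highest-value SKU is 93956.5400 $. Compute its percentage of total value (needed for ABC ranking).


Top item = 93956.5400
Total = 794189.1800
Percentage = 93956.5400 / 794189.1800 * 100 = 11.8305

11.8305%


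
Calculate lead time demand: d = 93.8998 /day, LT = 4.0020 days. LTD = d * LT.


LTD = 93.8998 * 4.0020 = 375.7870

375.7870 units


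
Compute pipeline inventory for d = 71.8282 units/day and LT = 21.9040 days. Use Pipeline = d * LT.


Pipeline = 71.8282 * 21.9040 = 1573.3249

1573.3249 units


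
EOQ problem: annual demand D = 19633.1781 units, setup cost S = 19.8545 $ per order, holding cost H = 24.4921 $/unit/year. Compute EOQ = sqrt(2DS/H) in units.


2*D*S = 2 * 19633.1781 * 19.8545 = 779613.8692
2*D*S/H = 31831.2382
EOQ = sqrt(31831.2382) = 178.4131

178.4131 units


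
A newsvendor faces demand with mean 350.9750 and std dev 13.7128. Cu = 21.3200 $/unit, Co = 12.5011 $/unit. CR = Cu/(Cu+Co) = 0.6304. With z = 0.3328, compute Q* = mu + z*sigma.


CR = Cu/(Cu+Co) = 21.3200/(21.3200+12.5011) = 0.6304
z = 0.3328
Q* = 350.9750 + 0.3328 * 13.7128 = 355.5386

355.5386 units


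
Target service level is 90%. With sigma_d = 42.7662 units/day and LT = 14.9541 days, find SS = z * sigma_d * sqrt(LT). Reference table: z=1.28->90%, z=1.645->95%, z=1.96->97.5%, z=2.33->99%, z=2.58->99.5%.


From the table, SL = 90% corresponds to z = 1.28
sqrt(LT) = sqrt(14.9541) = 3.8671
SS = 1.28 * 42.7662 * 3.8671 = 211.6853

211.6853 units


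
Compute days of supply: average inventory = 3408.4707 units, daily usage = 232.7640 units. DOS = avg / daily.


DOS = 3408.4707 / 232.7640 = 14.6435

14.6435 days


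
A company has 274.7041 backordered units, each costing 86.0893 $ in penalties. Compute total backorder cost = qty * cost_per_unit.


Total = 274.7041 * 86.0893 = 23649.0837

23649.0837 $


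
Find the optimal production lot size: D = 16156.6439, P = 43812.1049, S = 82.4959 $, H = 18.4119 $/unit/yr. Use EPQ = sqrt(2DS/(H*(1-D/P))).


1 - D/P = 1 - 0.3688 = 0.6312
H*(1-D/P) = 11.6221
2DS = 2665713.7590
EPQ = sqrt(229365.5151) = 478.9212

478.9212 units


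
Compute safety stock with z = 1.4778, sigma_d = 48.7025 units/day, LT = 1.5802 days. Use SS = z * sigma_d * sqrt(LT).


sqrt(LT) = sqrt(1.5802) = 1.2571
SS = 1.4778 * 48.7025 * 1.2571 = 90.4738

90.4738 units


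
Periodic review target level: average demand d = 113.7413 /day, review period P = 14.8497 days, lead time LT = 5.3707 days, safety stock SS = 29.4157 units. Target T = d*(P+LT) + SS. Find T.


P + LT = 20.2204
d*(P+LT) = 113.7413 * 20.2204 = 2299.8946
T = 2299.8946 + 29.4157 = 2329.3103

2329.3103 units


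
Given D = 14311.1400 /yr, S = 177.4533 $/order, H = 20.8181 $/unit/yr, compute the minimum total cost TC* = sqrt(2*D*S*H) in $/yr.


2*D*S*H = 105737587.2586
TC* = sqrt(105737587.2586) = 10282.8784

10282.8784 $/yr


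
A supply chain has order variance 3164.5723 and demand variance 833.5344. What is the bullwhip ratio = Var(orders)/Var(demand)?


BW = 3164.5723 / 833.5344 = 3.7966

3.7966


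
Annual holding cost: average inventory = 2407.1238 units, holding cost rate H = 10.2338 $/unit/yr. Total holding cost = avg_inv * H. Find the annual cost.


Cost = 2407.1238 * 10.2338 = 24634.0235

24634.0235 $/yr


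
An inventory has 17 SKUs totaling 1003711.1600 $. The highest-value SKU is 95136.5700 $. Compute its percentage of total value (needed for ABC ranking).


Top item = 95136.5700
Total = 1003711.1600
Percentage = 95136.5700 / 1003711.1600 * 100 = 9.4785

9.4785%


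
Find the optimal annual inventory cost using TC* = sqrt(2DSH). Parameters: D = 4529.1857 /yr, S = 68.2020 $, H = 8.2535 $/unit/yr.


2*D*S*H = 5099004.4280
TC* = sqrt(5099004.4280) = 2258.0975

2258.0975 $/yr


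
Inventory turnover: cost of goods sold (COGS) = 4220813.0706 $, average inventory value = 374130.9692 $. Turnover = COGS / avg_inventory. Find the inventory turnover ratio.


Turnover = 4220813.0706 / 374130.9692 = 11.2816

11.2816


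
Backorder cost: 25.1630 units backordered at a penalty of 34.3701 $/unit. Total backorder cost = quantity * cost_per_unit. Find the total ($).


Total = 25.1630 * 34.3701 = 864.8548

864.8548 $


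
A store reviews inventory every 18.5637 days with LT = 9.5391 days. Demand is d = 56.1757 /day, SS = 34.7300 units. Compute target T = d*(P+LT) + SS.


P + LT = 28.1028
d*(P+LT) = 56.1757 * 28.1028 = 1578.6945
T = 1578.6945 + 34.7300 = 1613.4245

1613.4245 units


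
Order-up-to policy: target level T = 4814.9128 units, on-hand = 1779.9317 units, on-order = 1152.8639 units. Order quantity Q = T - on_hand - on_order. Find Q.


Inventory position = OH + OO = 1779.9317 + 1152.8639 = 2932.7956
Q = 4814.9128 - 2932.7956 = 1882.1172

1882.1172 units


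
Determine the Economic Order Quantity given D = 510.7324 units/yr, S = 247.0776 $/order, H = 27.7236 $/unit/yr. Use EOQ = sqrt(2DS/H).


2*D*S = 2 * 510.7324 * 247.0776 = 252381.0713
2*D*S/H = 9103.4740
EOQ = sqrt(9103.4740) = 95.4121

95.4121 units


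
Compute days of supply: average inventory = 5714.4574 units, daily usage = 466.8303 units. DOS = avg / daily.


DOS = 5714.4574 / 466.8303 = 12.2410

12.2410 days


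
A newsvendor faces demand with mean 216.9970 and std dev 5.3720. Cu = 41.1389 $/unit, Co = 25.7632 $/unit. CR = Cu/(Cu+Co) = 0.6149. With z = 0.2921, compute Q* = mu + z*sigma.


CR = Cu/(Cu+Co) = 41.1389/(41.1389+25.7632) = 0.6149
z = 0.2921
Q* = 216.9970 + 0.2921 * 5.3720 = 218.5662

218.5662 units


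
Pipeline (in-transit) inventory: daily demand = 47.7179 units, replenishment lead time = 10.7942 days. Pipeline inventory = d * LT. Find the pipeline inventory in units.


Pipeline = 47.7179 * 10.7942 = 515.0766

515.0766 units


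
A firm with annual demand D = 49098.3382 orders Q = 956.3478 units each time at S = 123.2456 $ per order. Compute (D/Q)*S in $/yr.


Number of orders = D/Q = 51.3394
Cost = 51.3394 * 123.2456 = 6327.3572

6327.3572 $/yr


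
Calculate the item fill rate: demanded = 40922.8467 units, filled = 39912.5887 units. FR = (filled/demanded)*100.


FR = 39912.5887 / 40922.8467 * 100 = 97.5313

97.5313%


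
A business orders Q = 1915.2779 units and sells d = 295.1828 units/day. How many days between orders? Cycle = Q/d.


Cycle = 1915.2779 / 295.1828 = 6.4884

6.4884 days


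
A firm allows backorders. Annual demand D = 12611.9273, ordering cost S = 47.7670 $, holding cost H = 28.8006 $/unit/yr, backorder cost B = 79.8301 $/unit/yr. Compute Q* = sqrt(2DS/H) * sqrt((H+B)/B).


sqrt(2DS/H) = 204.5356
sqrt((H+B)/B) = 1.1665
Q* = 204.5356 * 1.1665 = 238.5953

238.5953 units


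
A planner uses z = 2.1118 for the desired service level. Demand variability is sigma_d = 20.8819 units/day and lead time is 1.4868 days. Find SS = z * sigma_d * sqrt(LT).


sqrt(LT) = sqrt(1.4868) = 1.2193
SS = 2.1118 * 20.8819 * 1.2193 = 53.7711

53.7711 units


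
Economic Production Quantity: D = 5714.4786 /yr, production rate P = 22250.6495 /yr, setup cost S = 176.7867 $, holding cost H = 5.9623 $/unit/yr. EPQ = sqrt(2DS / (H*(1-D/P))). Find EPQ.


1 - D/P = 1 - 0.2568 = 0.7432
H*(1-D/P) = 4.4310
2DS = 2020487.6278
EPQ = sqrt(455984.5331) = 675.2663

675.2663 units


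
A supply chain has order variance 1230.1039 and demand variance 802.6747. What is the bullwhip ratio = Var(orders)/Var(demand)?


BW = 1230.1039 / 802.6747 = 1.5325

1.5325


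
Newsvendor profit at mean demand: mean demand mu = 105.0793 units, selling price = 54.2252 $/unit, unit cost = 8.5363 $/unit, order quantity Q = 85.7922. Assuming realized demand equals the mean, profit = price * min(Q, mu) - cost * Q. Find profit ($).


Sales at mu = min(85.7922, 105.0793) = 85.7922
Revenue = 54.2252 * 85.7922 = 4652.0992
Total cost = 8.5363 * 85.7922 = 732.3480
Profit = 4652.0992 - 732.3480 = 3919.7512

3919.7512 $


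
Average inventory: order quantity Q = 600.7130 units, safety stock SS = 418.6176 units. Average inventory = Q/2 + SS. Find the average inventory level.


Q/2 = 300.3565
Avg = 300.3565 + 418.6176 = 718.9741

718.9741 units


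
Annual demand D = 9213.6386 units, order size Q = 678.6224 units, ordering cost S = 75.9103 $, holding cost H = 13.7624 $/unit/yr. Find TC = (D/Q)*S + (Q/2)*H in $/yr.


Ordering cost = D*S/Q = 1030.6322
Holding cost = Q*H/2 = 4669.7365
TC = 1030.6322 + 4669.7365 = 5700.3686

5700.3686 $/yr


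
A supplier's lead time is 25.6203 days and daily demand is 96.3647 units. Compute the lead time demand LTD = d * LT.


LTD = 96.3647 * 25.6203 = 2468.8925

2468.8925 units


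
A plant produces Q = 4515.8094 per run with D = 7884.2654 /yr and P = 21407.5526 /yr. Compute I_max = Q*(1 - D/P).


D/P = 0.3683
1 - D/P = 0.6317
I_max = 4515.8094 * 0.6317 = 2852.6655

2852.6655 units


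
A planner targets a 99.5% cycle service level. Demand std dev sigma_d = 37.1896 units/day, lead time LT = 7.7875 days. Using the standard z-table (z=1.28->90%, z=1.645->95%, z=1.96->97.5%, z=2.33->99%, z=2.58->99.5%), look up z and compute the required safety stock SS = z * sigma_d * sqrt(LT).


From the table, SL = 99.5% corresponds to z = 2.58
sqrt(LT) = sqrt(7.7875) = 2.7906
SS = 2.58 * 37.1896 * 2.7906 = 267.7566

267.7566 units


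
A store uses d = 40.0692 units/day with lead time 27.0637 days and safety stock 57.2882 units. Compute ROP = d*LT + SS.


d*LT = 40.0692 * 27.0637 = 1084.4208
ROP = 1084.4208 + 57.2882 = 1141.7090

1141.7090 units


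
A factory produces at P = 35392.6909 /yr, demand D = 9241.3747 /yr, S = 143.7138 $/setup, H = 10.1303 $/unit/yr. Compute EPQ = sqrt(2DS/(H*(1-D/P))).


1 - D/P = 1 - 0.2611 = 0.7389
H*(1-D/P) = 7.4852
2DS = 2656226.1507
EPQ = sqrt(354864.6774) = 595.7052

595.7052 units


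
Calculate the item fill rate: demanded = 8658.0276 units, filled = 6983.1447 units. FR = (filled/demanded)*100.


FR = 6983.1447 / 8658.0276 * 100 = 80.6551

80.6551%


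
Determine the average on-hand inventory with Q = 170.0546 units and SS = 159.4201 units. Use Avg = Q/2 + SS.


Q/2 = 85.0273
Avg = 85.0273 + 159.4201 = 244.4474

244.4474 units


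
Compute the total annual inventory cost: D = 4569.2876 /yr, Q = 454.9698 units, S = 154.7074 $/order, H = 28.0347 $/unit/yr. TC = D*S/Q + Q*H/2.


Ordering cost = D*S/Q = 1553.7352
Holding cost = Q*H/2 = 6377.4709
TC = 1553.7352 + 6377.4709 = 7931.2062

7931.2062 $/yr


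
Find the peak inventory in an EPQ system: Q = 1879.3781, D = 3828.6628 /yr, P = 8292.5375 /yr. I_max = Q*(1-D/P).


D/P = 0.4617
1 - D/P = 0.5383
I_max = 1879.3781 * 0.5383 = 1011.6696

1011.6696 units


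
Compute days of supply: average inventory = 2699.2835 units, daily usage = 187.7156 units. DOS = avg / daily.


DOS = 2699.2835 / 187.7156 = 14.3796

14.3796 days


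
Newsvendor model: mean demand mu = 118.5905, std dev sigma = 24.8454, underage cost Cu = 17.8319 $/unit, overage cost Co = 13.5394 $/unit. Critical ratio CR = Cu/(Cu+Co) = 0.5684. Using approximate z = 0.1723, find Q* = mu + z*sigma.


CR = Cu/(Cu+Co) = 17.8319/(17.8319+13.5394) = 0.5684
z = 0.1723
Q* = 118.5905 + 0.1723 * 24.8454 = 122.8714

122.8714 units


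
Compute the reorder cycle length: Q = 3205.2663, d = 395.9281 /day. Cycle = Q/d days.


Cycle = 3205.2663 / 395.9281 = 8.0956

8.0956 days


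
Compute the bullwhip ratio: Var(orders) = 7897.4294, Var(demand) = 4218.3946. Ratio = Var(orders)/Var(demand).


BW = 7897.4294 / 4218.3946 = 1.8721

1.8721


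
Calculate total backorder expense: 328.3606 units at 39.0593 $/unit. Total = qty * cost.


Total = 328.3606 * 39.0593 = 12825.5352

12825.5352 $


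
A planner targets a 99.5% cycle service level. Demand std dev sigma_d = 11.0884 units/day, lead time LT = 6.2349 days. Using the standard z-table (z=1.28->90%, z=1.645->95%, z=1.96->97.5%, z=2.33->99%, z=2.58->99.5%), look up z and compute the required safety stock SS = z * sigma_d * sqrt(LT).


From the table, SL = 99.5% corresponds to z = 2.58
sqrt(LT) = sqrt(6.2349) = 2.4970
SS = 2.58 * 11.0884 * 2.4970 = 71.4337

71.4337 units


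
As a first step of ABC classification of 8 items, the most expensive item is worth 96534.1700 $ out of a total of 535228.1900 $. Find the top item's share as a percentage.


Top item = 96534.1700
Total = 535228.1900
Percentage = 96534.1700 / 535228.1900 * 100 = 18.0361

18.0361%


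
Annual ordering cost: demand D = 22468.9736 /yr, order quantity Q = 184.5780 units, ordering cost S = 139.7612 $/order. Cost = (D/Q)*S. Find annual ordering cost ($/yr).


Number of orders = D/Q = 121.7316
Cost = 121.7316 * 139.7612 = 17013.3532

17013.3532 $/yr


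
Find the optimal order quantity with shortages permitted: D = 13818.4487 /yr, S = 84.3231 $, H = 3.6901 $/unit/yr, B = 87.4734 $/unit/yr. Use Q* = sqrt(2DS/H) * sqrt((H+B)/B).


sqrt(2DS/H) = 794.6920
sqrt((H+B)/B) = 1.0209
Q* = 794.6920 * 1.0209 = 811.2811

811.2811 units


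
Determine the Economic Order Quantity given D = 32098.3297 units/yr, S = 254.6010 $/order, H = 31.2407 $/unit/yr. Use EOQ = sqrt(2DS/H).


2*D*S = 2 * 32098.3297 * 254.6010 = 16344533.6799
2*D*S/H = 523180.7764
EOQ = sqrt(523180.7764) = 723.3124

723.3124 units


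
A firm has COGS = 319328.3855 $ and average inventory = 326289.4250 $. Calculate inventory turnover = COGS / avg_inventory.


Turnover = 319328.3855 / 326289.4250 = 0.9787

0.9787


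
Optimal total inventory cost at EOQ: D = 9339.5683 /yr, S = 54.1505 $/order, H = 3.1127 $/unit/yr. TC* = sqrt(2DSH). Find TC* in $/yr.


2*D*S*H = 3148448.0723
TC* = sqrt(3148448.0723) = 1774.3867

1774.3867 $/yr


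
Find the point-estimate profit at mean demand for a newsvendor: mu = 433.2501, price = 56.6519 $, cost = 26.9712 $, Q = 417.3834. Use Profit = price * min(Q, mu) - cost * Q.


Sales at mu = min(417.3834, 433.2501) = 417.3834
Revenue = 56.6519 * 417.3834 = 23645.5626
Total cost = 26.9712 * 417.3834 = 11257.3312
Profit = 23645.5626 - 11257.3312 = 12388.2315

12388.2315 $


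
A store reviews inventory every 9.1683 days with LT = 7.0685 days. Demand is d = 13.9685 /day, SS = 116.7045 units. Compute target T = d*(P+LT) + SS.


P + LT = 16.2368
d*(P+LT) = 13.9685 * 16.2368 = 226.8037
T = 226.8037 + 116.7045 = 343.5082

343.5082 units


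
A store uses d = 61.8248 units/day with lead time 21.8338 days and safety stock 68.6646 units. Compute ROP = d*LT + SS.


d*LT = 61.8248 * 21.8338 = 1349.8703
ROP = 1349.8703 + 68.6646 = 1418.5349

1418.5349 units


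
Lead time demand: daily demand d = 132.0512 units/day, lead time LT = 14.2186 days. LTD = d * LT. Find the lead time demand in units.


LTD = 132.0512 * 14.2186 = 1877.5832

1877.5832 units


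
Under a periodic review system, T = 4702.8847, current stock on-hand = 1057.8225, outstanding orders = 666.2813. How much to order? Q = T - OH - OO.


Inventory position = OH + OO = 1057.8225 + 666.2813 = 1724.1038
Q = 4702.8847 - 1724.1038 = 2978.7809

2978.7809 units


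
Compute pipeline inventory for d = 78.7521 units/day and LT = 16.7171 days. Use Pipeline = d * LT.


Pipeline = 78.7521 * 16.7171 = 1316.5067

1316.5067 units


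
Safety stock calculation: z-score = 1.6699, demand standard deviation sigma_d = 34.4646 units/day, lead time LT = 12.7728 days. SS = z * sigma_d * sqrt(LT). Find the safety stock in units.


sqrt(LT) = sqrt(12.7728) = 3.5739
SS = 1.6699 * 34.4646 * 3.5739 = 205.6870

205.6870 units


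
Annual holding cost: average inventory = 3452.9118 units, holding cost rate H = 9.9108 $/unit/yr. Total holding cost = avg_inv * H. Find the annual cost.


Cost = 3452.9118 * 9.9108 = 34221.1183

34221.1183 $/yr


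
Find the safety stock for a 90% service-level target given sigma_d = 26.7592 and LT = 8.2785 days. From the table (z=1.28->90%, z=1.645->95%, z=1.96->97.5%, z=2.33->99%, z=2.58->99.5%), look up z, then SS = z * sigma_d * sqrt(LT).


From the table, SL = 90% corresponds to z = 1.28
sqrt(LT) = sqrt(8.2785) = 2.8772
SS = 1.28 * 26.7592 * 2.8772 = 98.5505

98.5505 units


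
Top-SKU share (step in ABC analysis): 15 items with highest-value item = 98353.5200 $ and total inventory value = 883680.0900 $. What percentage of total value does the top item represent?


Top item = 98353.5200
Total = 883680.0900
Percentage = 98353.5200 / 883680.0900 * 100 = 11.1300

11.1300%


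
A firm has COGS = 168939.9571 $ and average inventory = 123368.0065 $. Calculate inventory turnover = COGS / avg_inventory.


Turnover = 168939.9571 / 123368.0065 = 1.3694

1.3694


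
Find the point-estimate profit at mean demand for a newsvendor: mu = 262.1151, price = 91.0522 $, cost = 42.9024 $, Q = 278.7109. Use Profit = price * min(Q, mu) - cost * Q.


Sales at mu = min(278.7109, 262.1151) = 262.1151
Revenue = 91.0522 * 262.1151 = 23866.1565
Total cost = 42.9024 * 278.7109 = 11957.3665
Profit = 23866.1565 - 11957.3665 = 11908.7900

11908.7900 $


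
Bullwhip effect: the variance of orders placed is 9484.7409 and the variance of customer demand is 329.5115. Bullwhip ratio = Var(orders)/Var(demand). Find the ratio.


BW = 9484.7409 / 329.5115 = 28.7842

28.7842


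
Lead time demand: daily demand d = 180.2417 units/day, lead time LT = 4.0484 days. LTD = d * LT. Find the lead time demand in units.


LTD = 180.2417 * 4.0484 = 729.6905

729.6905 units


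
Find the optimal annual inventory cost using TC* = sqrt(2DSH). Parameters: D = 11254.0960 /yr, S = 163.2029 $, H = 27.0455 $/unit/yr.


2*D*S*H = 99348999.4207
TC* = sqrt(99348999.4207) = 9967.3968

9967.3968 $/yr


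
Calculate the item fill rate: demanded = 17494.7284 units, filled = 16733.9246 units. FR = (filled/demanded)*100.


FR = 16733.9246 / 17494.7284 * 100 = 95.6512

95.6512%


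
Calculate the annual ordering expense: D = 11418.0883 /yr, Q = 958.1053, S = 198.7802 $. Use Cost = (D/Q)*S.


Number of orders = D/Q = 11.9174
Cost = 11.9174 * 198.7802 = 2368.9357

2368.9357 $/yr


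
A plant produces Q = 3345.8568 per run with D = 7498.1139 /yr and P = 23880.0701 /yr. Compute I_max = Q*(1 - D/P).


D/P = 0.3140
1 - D/P = 0.6860
I_max = 3345.8568 * 0.6860 = 2295.2897

2295.2897 units


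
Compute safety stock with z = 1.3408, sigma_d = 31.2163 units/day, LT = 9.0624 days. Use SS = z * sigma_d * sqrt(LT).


sqrt(LT) = sqrt(9.0624) = 3.0104
SS = 1.3408 * 31.2163 * 3.0104 = 125.9990

125.9990 units


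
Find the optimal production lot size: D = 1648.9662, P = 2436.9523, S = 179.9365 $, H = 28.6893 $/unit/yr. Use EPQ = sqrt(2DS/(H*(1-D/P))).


1 - D/P = 1 - 0.6767 = 0.3233
H*(1-D/P) = 9.2767
2DS = 593418.4133
EPQ = sqrt(63968.9965) = 252.9209

252.9209 units


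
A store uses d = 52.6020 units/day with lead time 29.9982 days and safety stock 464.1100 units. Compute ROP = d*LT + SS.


d*LT = 52.6020 * 29.9982 = 1577.9653
ROP = 1577.9653 + 464.1100 = 2042.0753

2042.0753 units


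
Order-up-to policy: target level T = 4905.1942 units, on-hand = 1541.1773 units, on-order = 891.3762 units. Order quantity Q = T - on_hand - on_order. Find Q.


Inventory position = OH + OO = 1541.1773 + 891.3762 = 2432.5535
Q = 4905.1942 - 2432.5535 = 2472.6407

2472.6407 units


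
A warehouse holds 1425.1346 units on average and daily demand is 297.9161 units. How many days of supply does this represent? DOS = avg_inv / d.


DOS = 1425.1346 / 297.9161 = 4.7837

4.7837 days


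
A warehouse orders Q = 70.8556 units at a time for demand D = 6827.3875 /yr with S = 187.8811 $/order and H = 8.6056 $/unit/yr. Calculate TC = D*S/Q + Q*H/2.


Ordering cost = D*S/Q = 18103.5384
Holding cost = Q*H/2 = 304.8775
TC = 18103.5384 + 304.8775 = 18408.4158

18408.4158 $/yr


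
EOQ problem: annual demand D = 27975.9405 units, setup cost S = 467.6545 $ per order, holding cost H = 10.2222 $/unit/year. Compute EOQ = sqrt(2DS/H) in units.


2*D*S = 2 * 27975.9405 * 467.6545 = 26166148.9331
2*D*S/H = 2559737.5255
EOQ = sqrt(2559737.5255) = 1599.9180

1599.9180 units


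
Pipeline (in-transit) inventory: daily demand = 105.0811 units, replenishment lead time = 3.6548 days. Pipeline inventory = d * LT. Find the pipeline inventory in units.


Pipeline = 105.0811 * 3.6548 = 384.0504

384.0504 units


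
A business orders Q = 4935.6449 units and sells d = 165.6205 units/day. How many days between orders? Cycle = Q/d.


Cycle = 4935.6449 / 165.6205 = 29.8009

29.8009 days


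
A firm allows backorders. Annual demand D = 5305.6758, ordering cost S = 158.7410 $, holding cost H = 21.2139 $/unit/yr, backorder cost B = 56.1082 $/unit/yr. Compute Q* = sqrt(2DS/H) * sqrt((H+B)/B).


sqrt(2DS/H) = 281.7862
sqrt((H+B)/B) = 1.1739
Q* = 281.7862 * 1.1739 = 330.7945

330.7945 units


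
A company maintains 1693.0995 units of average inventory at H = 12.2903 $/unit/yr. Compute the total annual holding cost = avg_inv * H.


Cost = 1693.0995 * 12.2903 = 20808.7008

20808.7008 $/yr


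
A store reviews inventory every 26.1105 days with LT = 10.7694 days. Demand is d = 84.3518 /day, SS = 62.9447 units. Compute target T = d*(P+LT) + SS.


P + LT = 36.8799
d*(P+LT) = 84.3518 * 36.8799 = 3110.8859
T = 3110.8859 + 62.9447 = 3173.8306

3173.8306 units


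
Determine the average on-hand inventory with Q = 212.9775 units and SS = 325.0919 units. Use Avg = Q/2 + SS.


Q/2 = 106.4887
Avg = 106.4887 + 325.0919 = 431.5806

431.5806 units


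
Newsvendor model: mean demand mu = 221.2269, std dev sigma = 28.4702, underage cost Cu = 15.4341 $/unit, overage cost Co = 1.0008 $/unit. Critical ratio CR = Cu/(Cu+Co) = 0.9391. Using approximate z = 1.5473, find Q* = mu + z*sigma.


CR = Cu/(Cu+Co) = 15.4341/(15.4341+1.0008) = 0.9391
z = 1.5473
Q* = 221.2269 + 1.5473 * 28.4702 = 265.2788

265.2788 units


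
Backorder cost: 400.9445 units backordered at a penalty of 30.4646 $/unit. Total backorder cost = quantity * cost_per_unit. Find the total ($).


Total = 400.9445 * 30.4646 = 12214.6138

12214.6138 $


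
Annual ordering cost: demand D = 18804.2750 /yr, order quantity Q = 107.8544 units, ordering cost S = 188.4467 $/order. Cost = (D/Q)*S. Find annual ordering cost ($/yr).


Number of orders = D/Q = 174.3487
Cost = 174.3487 * 188.4467 = 32855.4382

32855.4382 $/yr


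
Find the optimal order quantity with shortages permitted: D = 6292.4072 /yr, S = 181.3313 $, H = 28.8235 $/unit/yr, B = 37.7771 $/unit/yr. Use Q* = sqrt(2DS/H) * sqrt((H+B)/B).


sqrt(2DS/H) = 281.3756
sqrt((H+B)/B) = 1.3278
Q* = 281.3756 * 1.3278 = 373.6037

373.6037 units


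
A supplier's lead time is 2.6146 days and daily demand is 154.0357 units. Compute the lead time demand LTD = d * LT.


LTD = 154.0357 * 2.6146 = 402.7417

402.7417 units


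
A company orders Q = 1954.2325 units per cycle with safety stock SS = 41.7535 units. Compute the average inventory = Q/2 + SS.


Q/2 = 977.1163
Avg = 977.1163 + 41.7535 = 1018.8698

1018.8698 units


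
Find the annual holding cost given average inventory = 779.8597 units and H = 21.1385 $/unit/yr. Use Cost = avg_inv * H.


Cost = 779.8597 * 21.1385 = 16485.0643

16485.0643 $/yr


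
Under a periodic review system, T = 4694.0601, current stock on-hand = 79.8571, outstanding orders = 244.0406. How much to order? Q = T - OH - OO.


Inventory position = OH + OO = 79.8571 + 244.0406 = 323.8977
Q = 4694.0601 - 323.8977 = 4370.1624

4370.1624 units


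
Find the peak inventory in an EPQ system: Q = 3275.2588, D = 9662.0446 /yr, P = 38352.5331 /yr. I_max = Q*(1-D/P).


D/P = 0.2519
1 - D/P = 0.7481
I_max = 3275.2588 * 0.7481 = 2450.1322

2450.1322 units


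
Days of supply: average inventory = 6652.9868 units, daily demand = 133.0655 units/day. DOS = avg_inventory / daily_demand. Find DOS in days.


DOS = 6652.9868 / 133.0655 = 49.9978

49.9978 days


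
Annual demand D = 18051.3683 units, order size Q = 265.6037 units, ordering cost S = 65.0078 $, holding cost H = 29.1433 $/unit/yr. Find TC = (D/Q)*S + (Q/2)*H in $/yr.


Ordering cost = D*S/Q = 4418.1604
Holding cost = Q*H/2 = 3870.2842
TC = 4418.1604 + 3870.2842 = 8288.4445

8288.4445 $/yr


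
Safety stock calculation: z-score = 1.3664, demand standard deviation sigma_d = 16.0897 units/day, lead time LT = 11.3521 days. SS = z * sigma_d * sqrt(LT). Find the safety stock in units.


sqrt(LT) = sqrt(11.3521) = 3.3693
SS = 1.3664 * 16.0897 * 3.3693 = 74.0737

74.0737 units


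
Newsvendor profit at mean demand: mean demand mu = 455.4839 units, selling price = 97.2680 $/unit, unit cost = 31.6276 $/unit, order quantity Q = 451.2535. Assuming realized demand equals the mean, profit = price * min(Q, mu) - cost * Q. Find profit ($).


Sales at mu = min(451.2535, 455.4839) = 451.2535
Revenue = 97.2680 * 451.2535 = 43892.5254
Total cost = 31.6276 * 451.2535 = 14272.0652
Profit = 43892.5254 - 14272.0652 = 29620.4602

29620.4602 $


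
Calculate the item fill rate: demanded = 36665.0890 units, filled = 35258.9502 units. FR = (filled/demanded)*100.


FR = 35258.9502 / 36665.0890 * 100 = 96.1649

96.1649%


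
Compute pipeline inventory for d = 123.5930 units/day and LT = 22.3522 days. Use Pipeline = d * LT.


Pipeline = 123.5930 * 22.3522 = 2762.5755

2762.5755 units


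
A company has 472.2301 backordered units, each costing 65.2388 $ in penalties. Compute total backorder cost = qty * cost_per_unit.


Total = 472.2301 * 65.2388 = 30807.7250

30807.7250 $


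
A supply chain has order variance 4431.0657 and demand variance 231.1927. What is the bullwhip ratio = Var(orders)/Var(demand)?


BW = 4431.0657 / 231.1927 = 19.1661

19.1661


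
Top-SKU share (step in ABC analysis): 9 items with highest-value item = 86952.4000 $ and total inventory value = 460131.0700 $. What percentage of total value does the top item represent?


Top item = 86952.4000
Total = 460131.0700
Percentage = 86952.4000 / 460131.0700 * 100 = 18.8973

18.8973%


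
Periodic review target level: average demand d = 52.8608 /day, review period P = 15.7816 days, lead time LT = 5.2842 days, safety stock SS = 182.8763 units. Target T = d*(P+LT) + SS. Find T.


P + LT = 21.0658
d*(P+LT) = 52.8608 * 21.0658 = 1113.5550
T = 1113.5550 + 182.8763 = 1296.4313

1296.4313 units


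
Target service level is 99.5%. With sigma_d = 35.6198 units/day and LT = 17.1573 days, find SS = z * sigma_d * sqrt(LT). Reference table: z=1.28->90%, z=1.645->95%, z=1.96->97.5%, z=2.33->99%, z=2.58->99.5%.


From the table, SL = 99.5% corresponds to z = 2.58
sqrt(LT) = sqrt(17.1573) = 4.1421
SS = 2.58 * 35.6198 * 4.1421 = 380.6586

380.6586 units


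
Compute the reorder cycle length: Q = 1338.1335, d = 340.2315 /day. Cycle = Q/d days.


Cycle = 1338.1335 / 340.2315 = 3.9330

3.9330 days


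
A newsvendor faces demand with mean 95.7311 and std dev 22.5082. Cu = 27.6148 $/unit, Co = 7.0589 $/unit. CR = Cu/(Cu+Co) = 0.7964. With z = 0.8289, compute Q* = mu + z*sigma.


CR = Cu/(Cu+Co) = 27.6148/(27.6148+7.0589) = 0.7964
z = 0.8289
Q* = 95.7311 + 0.8289 * 22.5082 = 114.3881

114.3881 units


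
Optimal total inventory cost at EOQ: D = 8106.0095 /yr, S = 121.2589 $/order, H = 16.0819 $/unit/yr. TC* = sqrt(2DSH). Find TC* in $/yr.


2*D*S*H = 31614628.6968
TC* = sqrt(31614628.6968) = 5622.6887

5622.6887 $/yr


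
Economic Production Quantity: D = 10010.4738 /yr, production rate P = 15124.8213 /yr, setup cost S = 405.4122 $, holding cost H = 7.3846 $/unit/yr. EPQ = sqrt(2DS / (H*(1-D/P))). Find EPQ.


1 - D/P = 1 - 0.6619 = 0.3381
H*(1-D/P) = 2.4970
2DS = 8116736.4126
EPQ = sqrt(3250532.2975) = 1802.9233

1802.9233 units


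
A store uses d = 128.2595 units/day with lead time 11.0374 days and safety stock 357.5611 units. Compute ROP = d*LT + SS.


d*LT = 128.2595 * 11.0374 = 1415.6514
ROP = 1415.6514 + 357.5611 = 1773.2125

1773.2125 units


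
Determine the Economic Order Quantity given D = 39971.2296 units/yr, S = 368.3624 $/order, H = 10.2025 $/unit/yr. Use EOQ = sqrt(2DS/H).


2*D*S = 2 * 39971.2296 * 368.3624 = 29447796.1328
2*D*S/H = 2886331.4024
EOQ = sqrt(2886331.4024) = 1698.9207

1698.9207 units


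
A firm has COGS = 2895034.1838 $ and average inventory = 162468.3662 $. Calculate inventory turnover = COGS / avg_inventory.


Turnover = 2895034.1838 / 162468.3662 = 17.8191

17.8191


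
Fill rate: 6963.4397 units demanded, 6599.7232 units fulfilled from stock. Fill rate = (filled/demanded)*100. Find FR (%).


FR = 6599.7232 / 6963.4397 * 100 = 94.7768

94.7768%


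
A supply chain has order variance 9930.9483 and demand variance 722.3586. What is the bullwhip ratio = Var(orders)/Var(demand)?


BW = 9930.9483 / 722.3586 = 13.7479

13.7479


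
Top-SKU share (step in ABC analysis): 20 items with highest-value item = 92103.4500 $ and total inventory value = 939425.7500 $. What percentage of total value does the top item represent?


Top item = 92103.4500
Total = 939425.7500
Percentage = 92103.4500 / 939425.7500 * 100 = 9.8042

9.8042%


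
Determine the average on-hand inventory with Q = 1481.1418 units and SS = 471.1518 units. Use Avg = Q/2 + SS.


Q/2 = 740.5709
Avg = 740.5709 + 471.1518 = 1211.7227

1211.7227 units


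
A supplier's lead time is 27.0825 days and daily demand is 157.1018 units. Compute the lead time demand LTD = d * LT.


LTD = 157.1018 * 27.0825 = 4254.7095

4254.7095 units


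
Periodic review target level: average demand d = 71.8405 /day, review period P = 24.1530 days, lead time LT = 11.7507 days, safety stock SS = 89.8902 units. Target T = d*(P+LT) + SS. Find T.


P + LT = 35.9037
d*(P+LT) = 71.8405 * 35.9037 = 2579.3398
T = 2579.3398 + 89.8902 = 2669.2300

2669.2300 units


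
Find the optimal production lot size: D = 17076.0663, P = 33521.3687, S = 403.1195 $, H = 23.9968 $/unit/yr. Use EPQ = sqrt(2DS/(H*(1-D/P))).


1 - D/P = 1 - 0.5094 = 0.4906
H*(1-D/P) = 11.7726
2DS = 13767390.6176
EPQ = sqrt(1169440.6389) = 1081.4068

1081.4068 units


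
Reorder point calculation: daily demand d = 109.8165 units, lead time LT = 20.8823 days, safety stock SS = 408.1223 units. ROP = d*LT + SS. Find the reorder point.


d*LT = 109.8165 * 20.8823 = 2293.2211
ROP = 2293.2211 + 408.1223 = 2701.3434

2701.3434 units


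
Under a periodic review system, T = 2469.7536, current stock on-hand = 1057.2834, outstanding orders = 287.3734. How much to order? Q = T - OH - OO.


Inventory position = OH + OO = 1057.2834 + 287.3734 = 1344.6568
Q = 2469.7536 - 1344.6568 = 1125.0968

1125.0968 units


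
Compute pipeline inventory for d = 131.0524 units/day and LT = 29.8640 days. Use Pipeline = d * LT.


Pipeline = 131.0524 * 29.8640 = 3913.7489

3913.7489 units


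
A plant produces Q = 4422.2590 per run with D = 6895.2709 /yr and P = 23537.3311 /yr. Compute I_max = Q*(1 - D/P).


D/P = 0.2930
1 - D/P = 0.7070
I_max = 4422.2590 * 0.7070 = 3126.7564

3126.7564 units


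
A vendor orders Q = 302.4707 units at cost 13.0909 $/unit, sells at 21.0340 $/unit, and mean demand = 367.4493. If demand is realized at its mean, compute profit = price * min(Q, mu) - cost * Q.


Sales at mu = min(302.4707, 367.4493) = 302.4707
Revenue = 21.0340 * 302.4707 = 6362.1687
Total cost = 13.0909 * 302.4707 = 3959.6137
Profit = 6362.1687 - 3959.6137 = 2402.5550

2402.5550 $


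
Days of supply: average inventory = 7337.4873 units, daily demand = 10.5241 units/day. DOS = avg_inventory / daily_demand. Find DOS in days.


DOS = 7337.4873 / 10.5241 = 697.2081

697.2081 days


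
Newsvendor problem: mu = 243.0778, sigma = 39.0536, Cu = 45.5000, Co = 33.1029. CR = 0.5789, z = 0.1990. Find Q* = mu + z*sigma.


CR = Cu/(Cu+Co) = 45.5000/(45.5000+33.1029) = 0.5789
z = 0.1990
Q* = 243.0778 + 0.1990 * 39.0536 = 250.8495

250.8495 units


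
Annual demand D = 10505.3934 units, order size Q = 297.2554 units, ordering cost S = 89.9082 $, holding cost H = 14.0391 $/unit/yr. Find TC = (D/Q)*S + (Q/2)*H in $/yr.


Ordering cost = D*S/Q = 3177.4730
Holding cost = Q*H/2 = 2086.5991
TC = 3177.4730 + 2086.5991 = 5264.0722

5264.0722 $/yr


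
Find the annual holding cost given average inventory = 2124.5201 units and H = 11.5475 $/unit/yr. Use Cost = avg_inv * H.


Cost = 2124.5201 * 11.5475 = 24532.8959

24532.8959 $/yr


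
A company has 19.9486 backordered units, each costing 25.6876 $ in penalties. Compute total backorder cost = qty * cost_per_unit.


Total = 19.9486 * 25.6876 = 512.4317

512.4317 $


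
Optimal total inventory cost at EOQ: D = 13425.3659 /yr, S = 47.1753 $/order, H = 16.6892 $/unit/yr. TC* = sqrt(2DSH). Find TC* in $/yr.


2*D*S*H = 21140064.9093
TC* = sqrt(21140064.9093) = 4597.8326

4597.8326 $/yr
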